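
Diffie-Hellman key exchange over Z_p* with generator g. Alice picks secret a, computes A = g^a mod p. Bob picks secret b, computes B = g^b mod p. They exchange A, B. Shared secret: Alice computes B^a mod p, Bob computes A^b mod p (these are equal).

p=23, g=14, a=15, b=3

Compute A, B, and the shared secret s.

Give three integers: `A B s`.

Answer: 17 7 14

Derivation:
A = 14^15 mod 23  (bits of 15 = 1111)
  bit 0 = 1: r = r^2 * 14 mod 23 = 1^2 * 14 = 1*14 = 14
  bit 1 = 1: r = r^2 * 14 mod 23 = 14^2 * 14 = 12*14 = 7
  bit 2 = 1: r = r^2 * 14 mod 23 = 7^2 * 14 = 3*14 = 19
  bit 3 = 1: r = r^2 * 14 mod 23 = 19^2 * 14 = 16*14 = 17
  -> A = 17
B = 14^3 mod 23  (bits of 3 = 11)
  bit 0 = 1: r = r^2 * 14 mod 23 = 1^2 * 14 = 1*14 = 14
  bit 1 = 1: r = r^2 * 14 mod 23 = 14^2 * 14 = 12*14 = 7
  -> B = 7
s = B^a = 7^15 mod 23  (bits of 15 = 1111)
  bit 0 = 1: r = r^2 * 7 mod 23 = 1^2 * 7 = 1*7 = 7
  bit 1 = 1: r = r^2 * 7 mod 23 = 7^2 * 7 = 3*7 = 21
  bit 2 = 1: r = r^2 * 7 mod 23 = 21^2 * 7 = 4*7 = 5
  bit 3 = 1: r = r^2 * 7 mod 23 = 5^2 * 7 = 2*7 = 14
  -> s = B^a = 14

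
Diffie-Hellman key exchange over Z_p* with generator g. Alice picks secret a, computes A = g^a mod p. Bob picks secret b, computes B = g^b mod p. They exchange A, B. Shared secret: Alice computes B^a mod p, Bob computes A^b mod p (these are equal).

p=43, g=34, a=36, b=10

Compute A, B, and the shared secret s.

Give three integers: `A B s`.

A = 34^36 mod 43  (bits of 36 = 100100)
  bit 0 = 1: r = r^2 * 34 mod 43 = 1^2 * 34 = 1*34 = 34
  bit 1 = 0: r = r^2 mod 43 = 34^2 = 38
  bit 2 = 0: r = r^2 mod 43 = 38^2 = 25
  bit 3 = 1: r = r^2 * 34 mod 43 = 25^2 * 34 = 23*34 = 8
  bit 4 = 0: r = r^2 mod 43 = 8^2 = 21
  bit 5 = 0: r = r^2 mod 43 = 21^2 = 11
  -> A = 11
B = 34^10 mod 43  (bits of 10 = 1010)
  bit 0 = 1: r = r^2 * 34 mod 43 = 1^2 * 34 = 1*34 = 34
  bit 1 = 0: r = r^2 mod 43 = 34^2 = 38
  bit 2 = 1: r = r^2 * 34 mod 43 = 38^2 * 34 = 25*34 = 33
  bit 3 = 0: r = r^2 mod 43 = 33^2 = 14
  -> B = 14
s = B^a = 14^36 mod 43  (bits of 36 = 100100)
  bit 0 = 1: r = r^2 * 14 mod 43 = 1^2 * 14 = 1*14 = 14
  bit 1 = 0: r = r^2 mod 43 = 14^2 = 24
  bit 2 = 0: r = r^2 mod 43 = 24^2 = 17
  bit 3 = 1: r = r^2 * 14 mod 43 = 17^2 * 14 = 31*14 = 4
  bit 4 = 0: r = r^2 mod 43 = 4^2 = 16
  bit 5 = 0: r = r^2 mod 43 = 16^2 = 41
  -> s = B^a = 41

Answer: 11 14 41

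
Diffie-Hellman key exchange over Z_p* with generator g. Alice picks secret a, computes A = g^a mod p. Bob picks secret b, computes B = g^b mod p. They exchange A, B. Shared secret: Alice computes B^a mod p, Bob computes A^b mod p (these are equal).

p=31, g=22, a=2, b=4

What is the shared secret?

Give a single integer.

A = 22^2 mod 31  (bits of 2 = 10)
  bit 0 = 1: r = r^2 * 22 mod 31 = 1^2 * 22 = 1*22 = 22
  bit 1 = 0: r = r^2 mod 31 = 22^2 = 19
  -> A = 19
B = 22^4 mod 31  (bits of 4 = 100)
  bit 0 = 1: r = r^2 * 22 mod 31 = 1^2 * 22 = 1*22 = 22
  bit 1 = 0: r = r^2 mod 31 = 22^2 = 19
  bit 2 = 0: r = r^2 mod 31 = 19^2 = 20
  -> B = 20
s = B^a = 20^2 mod 31  (bits of 2 = 10)
  bit 0 = 1: r = r^2 * 20 mod 31 = 1^2 * 20 = 1*20 = 20
  bit 1 = 0: r = r^2 mod 31 = 20^2 = 28
  -> s = B^a = 28

Answer: 28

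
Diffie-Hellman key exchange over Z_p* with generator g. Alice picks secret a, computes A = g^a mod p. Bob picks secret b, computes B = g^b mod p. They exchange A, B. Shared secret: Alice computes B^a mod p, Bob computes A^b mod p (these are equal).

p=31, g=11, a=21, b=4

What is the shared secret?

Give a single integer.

Answer: 8

Derivation:
A = 11^21 mod 31  (bits of 21 = 10101)
  bit 0 = 1: r = r^2 * 11 mod 31 = 1^2 * 11 = 1*11 = 11
  bit 1 = 0: r = r^2 mod 31 = 11^2 = 28
  bit 2 = 1: r = r^2 * 11 mod 31 = 28^2 * 11 = 9*11 = 6
  bit 3 = 0: r = r^2 mod 31 = 6^2 = 5
  bit 4 = 1: r = r^2 * 11 mod 31 = 5^2 * 11 = 25*11 = 27
  -> A = 27
B = 11^4 mod 31  (bits of 4 = 100)
  bit 0 = 1: r = r^2 * 11 mod 31 = 1^2 * 11 = 1*11 = 11
  bit 1 = 0: r = r^2 mod 31 = 11^2 = 28
  bit 2 = 0: r = r^2 mod 31 = 28^2 = 9
  -> B = 9
s = B^a = 9^21 mod 31  (bits of 21 = 10101)
  bit 0 = 1: r = r^2 * 9 mod 31 = 1^2 * 9 = 1*9 = 9
  bit 1 = 0: r = r^2 mod 31 = 9^2 = 19
  bit 2 = 1: r = r^2 * 9 mod 31 = 19^2 * 9 = 20*9 = 25
  bit 3 = 0: r = r^2 mod 31 = 25^2 = 5
  bit 4 = 1: r = r^2 * 9 mod 31 = 5^2 * 9 = 25*9 = 8
  -> s = B^a = 8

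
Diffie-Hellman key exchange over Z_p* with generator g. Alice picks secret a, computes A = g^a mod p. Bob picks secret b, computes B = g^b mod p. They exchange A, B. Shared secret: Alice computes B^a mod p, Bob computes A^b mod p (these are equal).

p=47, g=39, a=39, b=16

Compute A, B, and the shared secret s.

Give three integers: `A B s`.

Answer: 43 4 42

Derivation:
A = 39^39 mod 47  (bits of 39 = 100111)
  bit 0 = 1: r = r^2 * 39 mod 47 = 1^2 * 39 = 1*39 = 39
  bit 1 = 0: r = r^2 mod 47 = 39^2 = 17
  bit 2 = 0: r = r^2 mod 47 = 17^2 = 7
  bit 3 = 1: r = r^2 * 39 mod 47 = 7^2 * 39 = 2*39 = 31
  bit 4 = 1: r = r^2 * 39 mod 47 = 31^2 * 39 = 21*39 = 20
  bit 5 = 1: r = r^2 * 39 mod 47 = 20^2 * 39 = 24*39 = 43
  -> A = 43
B = 39^16 mod 47  (bits of 16 = 10000)
  bit 0 = 1: r = r^2 * 39 mod 47 = 1^2 * 39 = 1*39 = 39
  bit 1 = 0: r = r^2 mod 47 = 39^2 = 17
  bit 2 = 0: r = r^2 mod 47 = 17^2 = 7
  bit 3 = 0: r = r^2 mod 47 = 7^2 = 2
  bit 4 = 0: r = r^2 mod 47 = 2^2 = 4
  -> B = 4
s = B^a = 4^39 mod 47  (bits of 39 = 100111)
  bit 0 = 1: r = r^2 * 4 mod 47 = 1^2 * 4 = 1*4 = 4
  bit 1 = 0: r = r^2 mod 47 = 4^2 = 16
  bit 2 = 0: r = r^2 mod 47 = 16^2 = 21
  bit 3 = 1: r = r^2 * 4 mod 47 = 21^2 * 4 = 18*4 = 25
  bit 4 = 1: r = r^2 * 4 mod 47 = 25^2 * 4 = 14*4 = 9
  bit 5 = 1: r = r^2 * 4 mod 47 = 9^2 * 4 = 34*4 = 42
  -> s = B^a = 42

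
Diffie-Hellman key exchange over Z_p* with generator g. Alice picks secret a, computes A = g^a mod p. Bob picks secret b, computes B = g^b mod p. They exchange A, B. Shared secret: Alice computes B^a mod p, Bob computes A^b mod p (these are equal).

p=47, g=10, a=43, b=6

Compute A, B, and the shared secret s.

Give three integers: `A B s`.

Answer: 29 28 16

Derivation:
A = 10^43 mod 47  (bits of 43 = 101011)
  bit 0 = 1: r = r^2 * 10 mod 47 = 1^2 * 10 = 1*10 = 10
  bit 1 = 0: r = r^2 mod 47 = 10^2 = 6
  bit 2 = 1: r = r^2 * 10 mod 47 = 6^2 * 10 = 36*10 = 31
  bit 3 = 0: r = r^2 mod 47 = 31^2 = 21
  bit 4 = 1: r = r^2 * 10 mod 47 = 21^2 * 10 = 18*10 = 39
  bit 5 = 1: r = r^2 * 10 mod 47 = 39^2 * 10 = 17*10 = 29
  -> A = 29
B = 10^6 mod 47  (bits of 6 = 110)
  bit 0 = 1: r = r^2 * 10 mod 47 = 1^2 * 10 = 1*10 = 10
  bit 1 = 1: r = r^2 * 10 mod 47 = 10^2 * 10 = 6*10 = 13
  bit 2 = 0: r = r^2 mod 47 = 13^2 = 28
  -> B = 28
s = B^a = 28^43 mod 47  (bits of 43 = 101011)
  bit 0 = 1: r = r^2 * 28 mod 47 = 1^2 * 28 = 1*28 = 28
  bit 1 = 0: r = r^2 mod 47 = 28^2 = 32
  bit 2 = 1: r = r^2 * 28 mod 47 = 32^2 * 28 = 37*28 = 2
  bit 3 = 0: r = r^2 mod 47 = 2^2 = 4
  bit 4 = 1: r = r^2 * 28 mod 47 = 4^2 * 28 = 16*28 = 25
  bit 5 = 1: r = r^2 * 28 mod 47 = 25^2 * 28 = 14*28 = 16
  -> s = B^a = 16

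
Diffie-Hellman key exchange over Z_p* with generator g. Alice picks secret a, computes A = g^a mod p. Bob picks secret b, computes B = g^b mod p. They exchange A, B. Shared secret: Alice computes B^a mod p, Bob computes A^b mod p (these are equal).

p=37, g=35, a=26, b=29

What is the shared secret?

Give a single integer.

Answer: 28

Derivation:
A = 35^26 mod 37  (bits of 26 = 11010)
  bit 0 = 1: r = r^2 * 35 mod 37 = 1^2 * 35 = 1*35 = 35
  bit 1 = 1: r = r^2 * 35 mod 37 = 35^2 * 35 = 4*35 = 29
  bit 2 = 0: r = r^2 mod 37 = 29^2 = 27
  bit 3 = 1: r = r^2 * 35 mod 37 = 27^2 * 35 = 26*35 = 22
  bit 4 = 0: r = r^2 mod 37 = 22^2 = 3
  -> A = 3
B = 35^29 mod 37  (bits of 29 = 11101)
  bit 0 = 1: r = r^2 * 35 mod 37 = 1^2 * 35 = 1*35 = 35
  bit 1 = 1: r = r^2 * 35 mod 37 = 35^2 * 35 = 4*35 = 29
  bit 2 = 1: r = r^2 * 35 mod 37 = 29^2 * 35 = 27*35 = 20
  bit 3 = 0: r = r^2 mod 37 = 20^2 = 30
  bit 4 = 1: r = r^2 * 35 mod 37 = 30^2 * 35 = 12*35 = 13
  -> B = 13
s = B^a = 13^26 mod 37  (bits of 26 = 11010)
  bit 0 = 1: r = r^2 * 13 mod 37 = 1^2 * 13 = 1*13 = 13
  bit 1 = 1: r = r^2 * 13 mod 37 = 13^2 * 13 = 21*13 = 14
  bit 2 = 0: r = r^2 mod 37 = 14^2 = 11
  bit 3 = 1: r = r^2 * 13 mod 37 = 11^2 * 13 = 10*13 = 19
  bit 4 = 0: r = r^2 mod 37 = 19^2 = 28
  -> s = B^a = 28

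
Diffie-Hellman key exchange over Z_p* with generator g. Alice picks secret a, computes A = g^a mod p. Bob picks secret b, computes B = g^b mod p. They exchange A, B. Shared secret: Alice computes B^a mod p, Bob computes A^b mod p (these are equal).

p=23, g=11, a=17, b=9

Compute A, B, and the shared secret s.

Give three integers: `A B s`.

A = 11^17 mod 23  (bits of 17 = 10001)
  bit 0 = 1: r = r^2 * 11 mod 23 = 1^2 * 11 = 1*11 = 11
  bit 1 = 0: r = r^2 mod 23 = 11^2 = 6
  bit 2 = 0: r = r^2 mod 23 = 6^2 = 13
  bit 3 = 0: r = r^2 mod 23 = 13^2 = 8
  bit 4 = 1: r = r^2 * 11 mod 23 = 8^2 * 11 = 18*11 = 14
  -> A = 14
B = 11^9 mod 23  (bits of 9 = 1001)
  bit 0 = 1: r = r^2 * 11 mod 23 = 1^2 * 11 = 1*11 = 11
  bit 1 = 0: r = r^2 mod 23 = 11^2 = 6
  bit 2 = 0: r = r^2 mod 23 = 6^2 = 13
  bit 3 = 1: r = r^2 * 11 mod 23 = 13^2 * 11 = 8*11 = 19
  -> B = 19
s = B^a = 19^17 mod 23  (bits of 17 = 10001)
  bit 0 = 1: r = r^2 * 19 mod 23 = 1^2 * 19 = 1*19 = 19
  bit 1 = 0: r = r^2 mod 23 = 19^2 = 16
  bit 2 = 0: r = r^2 mod 23 = 16^2 = 3
  bit 3 = 0: r = r^2 mod 23 = 3^2 = 9
  bit 4 = 1: r = r^2 * 19 mod 23 = 9^2 * 19 = 12*19 = 21
  -> s = B^a = 21

Answer: 14 19 21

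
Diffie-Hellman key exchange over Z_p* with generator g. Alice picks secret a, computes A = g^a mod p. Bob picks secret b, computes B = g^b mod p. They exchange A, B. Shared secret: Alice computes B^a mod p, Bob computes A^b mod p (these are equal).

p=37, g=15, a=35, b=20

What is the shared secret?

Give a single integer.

A = 15^35 mod 37  (bits of 35 = 100011)
  bit 0 = 1: r = r^2 * 15 mod 37 = 1^2 * 15 = 1*15 = 15
  bit 1 = 0: r = r^2 mod 37 = 15^2 = 3
  bit 2 = 0: r = r^2 mod 37 = 3^2 = 9
  bit 3 = 0: r = r^2 mod 37 = 9^2 = 7
  bit 4 = 1: r = r^2 * 15 mod 37 = 7^2 * 15 = 12*15 = 32
  bit 5 = 1: r = r^2 * 15 mod 37 = 32^2 * 15 = 25*15 = 5
  -> A = 5
B = 15^20 mod 37  (bits of 20 = 10100)
  bit 0 = 1: r = r^2 * 15 mod 37 = 1^2 * 15 = 1*15 = 15
  bit 1 = 0: r = r^2 mod 37 = 15^2 = 3
  bit 2 = 1: r = r^2 * 15 mod 37 = 3^2 * 15 = 9*15 = 24
  bit 3 = 0: r = r^2 mod 37 = 24^2 = 21
  bit 4 = 0: r = r^2 mod 37 = 21^2 = 34
  -> B = 34
s = B^a = 34^35 mod 37  (bits of 35 = 100011)
  bit 0 = 1: r = r^2 * 34 mod 37 = 1^2 * 34 = 1*34 = 34
  bit 1 = 0: r = r^2 mod 37 = 34^2 = 9
  bit 2 = 0: r = r^2 mod 37 = 9^2 = 7
  bit 3 = 0: r = r^2 mod 37 = 7^2 = 12
  bit 4 = 1: r = r^2 * 34 mod 37 = 12^2 * 34 = 33*34 = 12
  bit 5 = 1: r = r^2 * 34 mod 37 = 12^2 * 34 = 33*34 = 12
  -> s = B^a = 12

Answer: 12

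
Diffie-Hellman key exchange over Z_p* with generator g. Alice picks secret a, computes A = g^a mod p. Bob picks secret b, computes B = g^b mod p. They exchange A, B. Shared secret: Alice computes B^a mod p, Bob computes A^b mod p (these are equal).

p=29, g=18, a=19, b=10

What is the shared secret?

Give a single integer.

Answer: 13

Derivation:
A = 18^19 mod 29  (bits of 19 = 10011)
  bit 0 = 1: r = r^2 * 18 mod 29 = 1^2 * 18 = 1*18 = 18
  bit 1 = 0: r = r^2 mod 29 = 18^2 = 5
  bit 2 = 0: r = r^2 mod 29 = 5^2 = 25
  bit 3 = 1: r = r^2 * 18 mod 29 = 25^2 * 18 = 16*18 = 27
  bit 4 = 1: r = r^2 * 18 mod 29 = 27^2 * 18 = 4*18 = 14
  -> A = 14
B = 18^10 mod 29  (bits of 10 = 1010)
  bit 0 = 1: r = r^2 * 18 mod 29 = 1^2 * 18 = 1*18 = 18
  bit 1 = 0: r = r^2 mod 29 = 18^2 = 5
  bit 2 = 1: r = r^2 * 18 mod 29 = 5^2 * 18 = 25*18 = 15
  bit 3 = 0: r = r^2 mod 29 = 15^2 = 22
  -> B = 22
s = B^a = 22^19 mod 29  (bits of 19 = 10011)
  bit 0 = 1: r = r^2 * 22 mod 29 = 1^2 * 22 = 1*22 = 22
  bit 1 = 0: r = r^2 mod 29 = 22^2 = 20
  bit 2 = 0: r = r^2 mod 29 = 20^2 = 23
  bit 3 = 1: r = r^2 * 22 mod 29 = 23^2 * 22 = 7*22 = 9
  bit 4 = 1: r = r^2 * 22 mod 29 = 9^2 * 22 = 23*22 = 13
  -> s = B^a = 13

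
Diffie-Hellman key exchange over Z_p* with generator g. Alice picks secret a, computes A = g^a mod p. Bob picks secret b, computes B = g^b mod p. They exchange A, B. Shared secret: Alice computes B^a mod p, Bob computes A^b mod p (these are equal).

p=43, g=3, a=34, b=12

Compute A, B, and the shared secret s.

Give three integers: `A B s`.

A = 3^34 mod 43  (bits of 34 = 100010)
  bit 0 = 1: r = r^2 * 3 mod 43 = 1^2 * 3 = 1*3 = 3
  bit 1 = 0: r = r^2 mod 43 = 3^2 = 9
  bit 2 = 0: r = r^2 mod 43 = 9^2 = 38
  bit 3 = 0: r = r^2 mod 43 = 38^2 = 25
  bit 4 = 1: r = r^2 * 3 mod 43 = 25^2 * 3 = 23*3 = 26
  bit 5 = 0: r = r^2 mod 43 = 26^2 = 31
  -> A = 31
B = 3^12 mod 43  (bits of 12 = 1100)
  bit 0 = 1: r = r^2 * 3 mod 43 = 1^2 * 3 = 1*3 = 3
  bit 1 = 1: r = r^2 * 3 mod 43 = 3^2 * 3 = 9*3 = 27
  bit 2 = 0: r = r^2 mod 43 = 27^2 = 41
  bit 3 = 0: r = r^2 mod 43 = 41^2 = 4
  -> B = 4
s = B^a = 4^34 mod 43  (bits of 34 = 100010)
  bit 0 = 1: r = r^2 * 4 mod 43 = 1^2 * 4 = 1*4 = 4
  bit 1 = 0: r = r^2 mod 43 = 4^2 = 16
  bit 2 = 0: r = r^2 mod 43 = 16^2 = 41
  bit 3 = 0: r = r^2 mod 43 = 41^2 = 4
  bit 4 = 1: r = r^2 * 4 mod 43 = 4^2 * 4 = 16*4 = 21
  bit 5 = 0: r = r^2 mod 43 = 21^2 = 11
  -> s = B^a = 11

Answer: 31 4 11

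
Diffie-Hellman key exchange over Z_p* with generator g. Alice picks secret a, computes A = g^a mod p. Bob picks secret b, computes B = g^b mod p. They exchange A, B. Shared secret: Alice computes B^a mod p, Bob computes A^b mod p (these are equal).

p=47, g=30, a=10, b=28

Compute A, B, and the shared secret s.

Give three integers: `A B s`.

Answer: 28 34 2

Derivation:
A = 30^10 mod 47  (bits of 10 = 1010)
  bit 0 = 1: r = r^2 * 30 mod 47 = 1^2 * 30 = 1*30 = 30
  bit 1 = 0: r = r^2 mod 47 = 30^2 = 7
  bit 2 = 1: r = r^2 * 30 mod 47 = 7^2 * 30 = 2*30 = 13
  bit 3 = 0: r = r^2 mod 47 = 13^2 = 28
  -> A = 28
B = 30^28 mod 47  (bits of 28 = 11100)
  bit 0 = 1: r = r^2 * 30 mod 47 = 1^2 * 30 = 1*30 = 30
  bit 1 = 1: r = r^2 * 30 mod 47 = 30^2 * 30 = 7*30 = 22
  bit 2 = 1: r = r^2 * 30 mod 47 = 22^2 * 30 = 14*30 = 44
  bit 3 = 0: r = r^2 mod 47 = 44^2 = 9
  bit 4 = 0: r = r^2 mod 47 = 9^2 = 34
  -> B = 34
s = B^a = 34^10 mod 47  (bits of 10 = 1010)
  bit 0 = 1: r = r^2 * 34 mod 47 = 1^2 * 34 = 1*34 = 34
  bit 1 = 0: r = r^2 mod 47 = 34^2 = 28
  bit 2 = 1: r = r^2 * 34 mod 47 = 28^2 * 34 = 32*34 = 7
  bit 3 = 0: r = r^2 mod 47 = 7^2 = 2
  -> s = B^a = 2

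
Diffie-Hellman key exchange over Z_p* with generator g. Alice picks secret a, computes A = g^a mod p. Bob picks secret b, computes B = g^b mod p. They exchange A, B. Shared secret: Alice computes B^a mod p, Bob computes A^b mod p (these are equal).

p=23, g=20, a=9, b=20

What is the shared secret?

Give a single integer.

A = 20^9 mod 23  (bits of 9 = 1001)
  bit 0 = 1: r = r^2 * 20 mod 23 = 1^2 * 20 = 1*20 = 20
  bit 1 = 0: r = r^2 mod 23 = 20^2 = 9
  bit 2 = 0: r = r^2 mod 23 = 9^2 = 12
  bit 3 = 1: r = r^2 * 20 mod 23 = 12^2 * 20 = 6*20 = 5
  -> A = 5
B = 20^20 mod 23  (bits of 20 = 10100)
  bit 0 = 1: r = r^2 * 20 mod 23 = 1^2 * 20 = 1*20 = 20
  bit 1 = 0: r = r^2 mod 23 = 20^2 = 9
  bit 2 = 1: r = r^2 * 20 mod 23 = 9^2 * 20 = 12*20 = 10
  bit 3 = 0: r = r^2 mod 23 = 10^2 = 8
  bit 4 = 0: r = r^2 mod 23 = 8^2 = 18
  -> B = 18
s = B^a = 18^9 mod 23  (bits of 9 = 1001)
  bit 0 = 1: r = r^2 * 18 mod 23 = 1^2 * 18 = 1*18 = 18
  bit 1 = 0: r = r^2 mod 23 = 18^2 = 2
  bit 2 = 0: r = r^2 mod 23 = 2^2 = 4
  bit 3 = 1: r = r^2 * 18 mod 23 = 4^2 * 18 = 16*18 = 12
  -> s = B^a = 12

Answer: 12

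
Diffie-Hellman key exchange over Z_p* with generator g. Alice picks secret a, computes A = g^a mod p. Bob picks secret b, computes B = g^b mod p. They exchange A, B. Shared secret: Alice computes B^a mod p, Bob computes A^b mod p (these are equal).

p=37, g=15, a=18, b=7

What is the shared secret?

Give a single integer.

A = 15^18 mod 37  (bits of 18 = 10010)
  bit 0 = 1: r = r^2 * 15 mod 37 = 1^2 * 15 = 1*15 = 15
  bit 1 = 0: r = r^2 mod 37 = 15^2 = 3
  bit 2 = 0: r = r^2 mod 37 = 3^2 = 9
  bit 3 = 1: r = r^2 * 15 mod 37 = 9^2 * 15 = 7*15 = 31
  bit 4 = 0: r = r^2 mod 37 = 31^2 = 36
  -> A = 36
B = 15^7 mod 37  (bits of 7 = 111)
  bit 0 = 1: r = r^2 * 15 mod 37 = 1^2 * 15 = 1*15 = 15
  bit 1 = 1: r = r^2 * 15 mod 37 = 15^2 * 15 = 3*15 = 8
  bit 2 = 1: r = r^2 * 15 mod 37 = 8^2 * 15 = 27*15 = 35
  -> B = 35
s = B^a = 35^18 mod 37  (bits of 18 = 10010)
  bit 0 = 1: r = r^2 * 35 mod 37 = 1^2 * 35 = 1*35 = 35
  bit 1 = 0: r = r^2 mod 37 = 35^2 = 4
  bit 2 = 0: r = r^2 mod 37 = 4^2 = 16
  bit 3 = 1: r = r^2 * 35 mod 37 = 16^2 * 35 = 34*35 = 6
  bit 4 = 0: r = r^2 mod 37 = 6^2 = 36
  -> s = B^a = 36

Answer: 36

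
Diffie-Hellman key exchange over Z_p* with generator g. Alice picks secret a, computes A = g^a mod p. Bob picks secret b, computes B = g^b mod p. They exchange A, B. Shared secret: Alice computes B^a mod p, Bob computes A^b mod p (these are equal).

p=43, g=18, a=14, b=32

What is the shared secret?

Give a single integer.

A = 18^14 mod 43  (bits of 14 = 1110)
  bit 0 = 1: r = r^2 * 18 mod 43 = 1^2 * 18 = 1*18 = 18
  bit 1 = 1: r = r^2 * 18 mod 43 = 18^2 * 18 = 23*18 = 27
  bit 2 = 1: r = r^2 * 18 mod 43 = 27^2 * 18 = 41*18 = 7
  bit 3 = 0: r = r^2 mod 43 = 7^2 = 6
  -> A = 6
B = 18^32 mod 43  (bits of 32 = 100000)
  bit 0 = 1: r = r^2 * 18 mod 43 = 1^2 * 18 = 1*18 = 18
  bit 1 = 0: r = r^2 mod 43 = 18^2 = 23
  bit 2 = 0: r = r^2 mod 43 = 23^2 = 13
  bit 3 = 0: r = r^2 mod 43 = 13^2 = 40
  bit 4 = 0: r = r^2 mod 43 = 40^2 = 9
  bit 5 = 0: r = r^2 mod 43 = 9^2 = 38
  -> B = 38
s = B^a = 38^14 mod 43  (bits of 14 = 1110)
  bit 0 = 1: r = r^2 * 38 mod 43 = 1^2 * 38 = 1*38 = 38
  bit 1 = 1: r = r^2 * 38 mod 43 = 38^2 * 38 = 25*38 = 4
  bit 2 = 1: r = r^2 * 38 mod 43 = 4^2 * 38 = 16*38 = 6
  bit 3 = 0: r = r^2 mod 43 = 6^2 = 36
  -> s = B^a = 36

Answer: 36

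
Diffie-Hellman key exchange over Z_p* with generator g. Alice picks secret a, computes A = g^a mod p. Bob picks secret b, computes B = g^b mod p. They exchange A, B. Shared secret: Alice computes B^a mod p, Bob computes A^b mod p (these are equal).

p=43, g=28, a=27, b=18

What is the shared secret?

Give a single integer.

Answer: 21

Derivation:
A = 28^27 mod 43  (bits of 27 = 11011)
  bit 0 = 1: r = r^2 * 28 mod 43 = 1^2 * 28 = 1*28 = 28
  bit 1 = 1: r = r^2 * 28 mod 43 = 28^2 * 28 = 10*28 = 22
  bit 2 = 0: r = r^2 mod 43 = 22^2 = 11
  bit 3 = 1: r = r^2 * 28 mod 43 = 11^2 * 28 = 35*28 = 34
  bit 4 = 1: r = r^2 * 28 mod 43 = 34^2 * 28 = 38*28 = 32
  -> A = 32
B = 28^18 mod 43  (bits of 18 = 10010)
  bit 0 = 1: r = r^2 * 28 mod 43 = 1^2 * 28 = 1*28 = 28
  bit 1 = 0: r = r^2 mod 43 = 28^2 = 10
  bit 2 = 0: r = r^2 mod 43 = 10^2 = 14
  bit 3 = 1: r = r^2 * 28 mod 43 = 14^2 * 28 = 24*28 = 27
  bit 4 = 0: r = r^2 mod 43 = 27^2 = 41
  -> B = 41
s = B^a = 41^27 mod 43  (bits of 27 = 11011)
  bit 0 = 1: r = r^2 * 41 mod 43 = 1^2 * 41 = 1*41 = 41
  bit 1 = 1: r = r^2 * 41 mod 43 = 41^2 * 41 = 4*41 = 35
  bit 2 = 0: r = r^2 mod 43 = 35^2 = 21
  bit 3 = 1: r = r^2 * 41 mod 43 = 21^2 * 41 = 11*41 = 21
  bit 4 = 1: r = r^2 * 41 mod 43 = 21^2 * 41 = 11*41 = 21
  -> s = B^a = 21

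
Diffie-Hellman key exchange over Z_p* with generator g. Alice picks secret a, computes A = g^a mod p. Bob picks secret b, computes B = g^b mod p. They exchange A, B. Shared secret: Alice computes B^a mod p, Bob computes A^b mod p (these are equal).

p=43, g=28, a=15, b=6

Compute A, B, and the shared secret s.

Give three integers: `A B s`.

Answer: 39 11 11

Derivation:
A = 28^15 mod 43  (bits of 15 = 1111)
  bit 0 = 1: r = r^2 * 28 mod 43 = 1^2 * 28 = 1*28 = 28
  bit 1 = 1: r = r^2 * 28 mod 43 = 28^2 * 28 = 10*28 = 22
  bit 2 = 1: r = r^2 * 28 mod 43 = 22^2 * 28 = 11*28 = 7
  bit 3 = 1: r = r^2 * 28 mod 43 = 7^2 * 28 = 6*28 = 39
  -> A = 39
B = 28^6 mod 43  (bits of 6 = 110)
  bit 0 = 1: r = r^2 * 28 mod 43 = 1^2 * 28 = 1*28 = 28
  bit 1 = 1: r = r^2 * 28 mod 43 = 28^2 * 28 = 10*28 = 22
  bit 2 = 0: r = r^2 mod 43 = 22^2 = 11
  -> B = 11
s = B^a = 11^15 mod 43  (bits of 15 = 1111)
  bit 0 = 1: r = r^2 * 11 mod 43 = 1^2 * 11 = 1*11 = 11
  bit 1 = 1: r = r^2 * 11 mod 43 = 11^2 * 11 = 35*11 = 41
  bit 2 = 1: r = r^2 * 11 mod 43 = 41^2 * 11 = 4*11 = 1
  bit 3 = 1: r = r^2 * 11 mod 43 = 1^2 * 11 = 1*11 = 11
  -> s = B^a = 11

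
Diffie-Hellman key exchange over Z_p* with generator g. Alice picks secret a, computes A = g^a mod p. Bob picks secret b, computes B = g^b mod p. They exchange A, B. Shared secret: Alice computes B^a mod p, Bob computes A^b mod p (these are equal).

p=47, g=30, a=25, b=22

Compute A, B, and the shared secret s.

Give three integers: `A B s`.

A = 30^25 mod 47  (bits of 25 = 11001)
  bit 0 = 1: r = r^2 * 30 mod 47 = 1^2 * 30 = 1*30 = 30
  bit 1 = 1: r = r^2 * 30 mod 47 = 30^2 * 30 = 7*30 = 22
  bit 2 = 0: r = r^2 mod 47 = 22^2 = 14
  bit 3 = 0: r = r^2 mod 47 = 14^2 = 8
  bit 4 = 1: r = r^2 * 30 mod 47 = 8^2 * 30 = 17*30 = 40
  -> A = 40
B = 30^22 mod 47  (bits of 22 = 10110)
  bit 0 = 1: r = r^2 * 30 mod 47 = 1^2 * 30 = 1*30 = 30
  bit 1 = 0: r = r^2 mod 47 = 30^2 = 7
  bit 2 = 1: r = r^2 * 30 mod 47 = 7^2 * 30 = 2*30 = 13
  bit 3 = 1: r = r^2 * 30 mod 47 = 13^2 * 30 = 28*30 = 41
  bit 4 = 0: r = r^2 mod 47 = 41^2 = 36
  -> B = 36
s = B^a = 36^25 mod 47  (bits of 25 = 11001)
  bit 0 = 1: r = r^2 * 36 mod 47 = 1^2 * 36 = 1*36 = 36
  bit 1 = 1: r = r^2 * 36 mod 47 = 36^2 * 36 = 27*36 = 32
  bit 2 = 0: r = r^2 mod 47 = 32^2 = 37
  bit 3 = 0: r = r^2 mod 47 = 37^2 = 6
  bit 4 = 1: r = r^2 * 36 mod 47 = 6^2 * 36 = 36*36 = 27
  -> s = B^a = 27

Answer: 40 36 27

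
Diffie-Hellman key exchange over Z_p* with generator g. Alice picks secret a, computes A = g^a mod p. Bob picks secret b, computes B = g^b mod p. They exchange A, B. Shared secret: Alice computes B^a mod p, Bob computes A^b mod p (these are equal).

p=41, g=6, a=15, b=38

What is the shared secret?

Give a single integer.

Answer: 32

Derivation:
A = 6^15 mod 41  (bits of 15 = 1111)
  bit 0 = 1: r = r^2 * 6 mod 41 = 1^2 * 6 = 1*6 = 6
  bit 1 = 1: r = r^2 * 6 mod 41 = 6^2 * 6 = 36*6 = 11
  bit 2 = 1: r = r^2 * 6 mod 41 = 11^2 * 6 = 39*6 = 29
  bit 3 = 1: r = r^2 * 6 mod 41 = 29^2 * 6 = 21*6 = 3
  -> A = 3
B = 6^38 mod 41  (bits of 38 = 100110)
  bit 0 = 1: r = r^2 * 6 mod 41 = 1^2 * 6 = 1*6 = 6
  bit 1 = 0: r = r^2 mod 41 = 6^2 = 36
  bit 2 = 0: r = r^2 mod 41 = 36^2 = 25
  bit 3 = 1: r = r^2 * 6 mod 41 = 25^2 * 6 = 10*6 = 19
  bit 4 = 1: r = r^2 * 6 mod 41 = 19^2 * 6 = 33*6 = 34
  bit 5 = 0: r = r^2 mod 41 = 34^2 = 8
  -> B = 8
s = B^a = 8^15 mod 41  (bits of 15 = 1111)
  bit 0 = 1: r = r^2 * 8 mod 41 = 1^2 * 8 = 1*8 = 8
  bit 1 = 1: r = r^2 * 8 mod 41 = 8^2 * 8 = 23*8 = 20
  bit 2 = 1: r = r^2 * 8 mod 41 = 20^2 * 8 = 31*8 = 2
  bit 3 = 1: r = r^2 * 8 mod 41 = 2^2 * 8 = 4*8 = 32
  -> s = B^a = 32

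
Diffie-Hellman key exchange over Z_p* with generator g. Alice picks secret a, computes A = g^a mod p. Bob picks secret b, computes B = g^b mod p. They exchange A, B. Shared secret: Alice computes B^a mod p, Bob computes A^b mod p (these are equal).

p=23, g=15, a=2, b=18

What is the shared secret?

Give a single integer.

A = 15^2 mod 23  (bits of 2 = 10)
  bit 0 = 1: r = r^2 * 15 mod 23 = 1^2 * 15 = 1*15 = 15
  bit 1 = 0: r = r^2 mod 23 = 15^2 = 18
  -> A = 18
B = 15^18 mod 23  (bits of 18 = 10010)
  bit 0 = 1: r = r^2 * 15 mod 23 = 1^2 * 15 = 1*15 = 15
  bit 1 = 0: r = r^2 mod 23 = 15^2 = 18
  bit 2 = 0: r = r^2 mod 23 = 18^2 = 2
  bit 3 = 1: r = r^2 * 15 mod 23 = 2^2 * 15 = 4*15 = 14
  bit 4 = 0: r = r^2 mod 23 = 14^2 = 12
  -> B = 12
s = B^a = 12^2 mod 23  (bits of 2 = 10)
  bit 0 = 1: r = r^2 * 12 mod 23 = 1^2 * 12 = 1*12 = 12
  bit 1 = 0: r = r^2 mod 23 = 12^2 = 6
  -> s = B^a = 6

Answer: 6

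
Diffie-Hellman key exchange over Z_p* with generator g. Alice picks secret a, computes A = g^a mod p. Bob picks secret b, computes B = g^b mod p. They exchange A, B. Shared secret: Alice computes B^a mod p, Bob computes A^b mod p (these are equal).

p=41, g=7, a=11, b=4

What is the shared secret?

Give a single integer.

A = 7^11 mod 41  (bits of 11 = 1011)
  bit 0 = 1: r = r^2 * 7 mod 41 = 1^2 * 7 = 1*7 = 7
  bit 1 = 0: r = r^2 mod 41 = 7^2 = 8
  bit 2 = 1: r = r^2 * 7 mod 41 = 8^2 * 7 = 23*7 = 38
  bit 3 = 1: r = r^2 * 7 mod 41 = 38^2 * 7 = 9*7 = 22
  -> A = 22
B = 7^4 mod 41  (bits of 4 = 100)
  bit 0 = 1: r = r^2 * 7 mod 41 = 1^2 * 7 = 1*7 = 7
  bit 1 = 0: r = r^2 mod 41 = 7^2 = 8
  bit 2 = 0: r = r^2 mod 41 = 8^2 = 23
  -> B = 23
s = B^a = 23^11 mod 41  (bits of 11 = 1011)
  bit 0 = 1: r = r^2 * 23 mod 41 = 1^2 * 23 = 1*23 = 23
  bit 1 = 0: r = r^2 mod 41 = 23^2 = 37
  bit 2 = 1: r = r^2 * 23 mod 41 = 37^2 * 23 = 16*23 = 40
  bit 3 = 1: r = r^2 * 23 mod 41 = 40^2 * 23 = 1*23 = 23
  -> s = B^a = 23

Answer: 23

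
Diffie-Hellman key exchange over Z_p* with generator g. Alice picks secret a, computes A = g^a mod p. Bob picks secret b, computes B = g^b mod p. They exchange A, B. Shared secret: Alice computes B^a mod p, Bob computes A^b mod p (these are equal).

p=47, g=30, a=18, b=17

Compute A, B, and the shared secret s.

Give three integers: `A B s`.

Answer: 18 10 3

Derivation:
A = 30^18 mod 47  (bits of 18 = 10010)
  bit 0 = 1: r = r^2 * 30 mod 47 = 1^2 * 30 = 1*30 = 30
  bit 1 = 0: r = r^2 mod 47 = 30^2 = 7
  bit 2 = 0: r = r^2 mod 47 = 7^2 = 2
  bit 3 = 1: r = r^2 * 30 mod 47 = 2^2 * 30 = 4*30 = 26
  bit 4 = 0: r = r^2 mod 47 = 26^2 = 18
  -> A = 18
B = 30^17 mod 47  (bits of 17 = 10001)
  bit 0 = 1: r = r^2 * 30 mod 47 = 1^2 * 30 = 1*30 = 30
  bit 1 = 0: r = r^2 mod 47 = 30^2 = 7
  bit 2 = 0: r = r^2 mod 47 = 7^2 = 2
  bit 3 = 0: r = r^2 mod 47 = 2^2 = 4
  bit 4 = 1: r = r^2 * 30 mod 47 = 4^2 * 30 = 16*30 = 10
  -> B = 10
s = B^a = 10^18 mod 47  (bits of 18 = 10010)
  bit 0 = 1: r = r^2 * 10 mod 47 = 1^2 * 10 = 1*10 = 10
  bit 1 = 0: r = r^2 mod 47 = 10^2 = 6
  bit 2 = 0: r = r^2 mod 47 = 6^2 = 36
  bit 3 = 1: r = r^2 * 10 mod 47 = 36^2 * 10 = 27*10 = 35
  bit 4 = 0: r = r^2 mod 47 = 35^2 = 3
  -> s = B^a = 3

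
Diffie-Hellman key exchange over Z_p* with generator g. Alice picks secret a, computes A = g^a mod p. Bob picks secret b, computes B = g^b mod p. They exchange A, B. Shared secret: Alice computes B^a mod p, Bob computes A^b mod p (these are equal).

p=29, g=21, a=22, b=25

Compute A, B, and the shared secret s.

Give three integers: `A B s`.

A = 21^22 mod 29  (bits of 22 = 10110)
  bit 0 = 1: r = r^2 * 21 mod 29 = 1^2 * 21 = 1*21 = 21
  bit 1 = 0: r = r^2 mod 29 = 21^2 = 6
  bit 2 = 1: r = r^2 * 21 mod 29 = 6^2 * 21 = 7*21 = 2
  bit 3 = 1: r = r^2 * 21 mod 29 = 2^2 * 21 = 4*21 = 26
  bit 4 = 0: r = r^2 mod 29 = 26^2 = 9
  -> A = 9
B = 21^25 mod 29  (bits of 25 = 11001)
  bit 0 = 1: r = r^2 * 21 mod 29 = 1^2 * 21 = 1*21 = 21
  bit 1 = 1: r = r^2 * 21 mod 29 = 21^2 * 21 = 6*21 = 10
  bit 2 = 0: r = r^2 mod 29 = 10^2 = 13
  bit 3 = 0: r = r^2 mod 29 = 13^2 = 24
  bit 4 = 1: r = r^2 * 21 mod 29 = 24^2 * 21 = 25*21 = 3
  -> B = 3
s = B^a = 3^22 mod 29  (bits of 22 = 10110)
  bit 0 = 1: r = r^2 * 3 mod 29 = 1^2 * 3 = 1*3 = 3
  bit 1 = 0: r = r^2 mod 29 = 3^2 = 9
  bit 2 = 1: r = r^2 * 3 mod 29 = 9^2 * 3 = 23*3 = 11
  bit 3 = 1: r = r^2 * 3 mod 29 = 11^2 * 3 = 5*3 = 15
  bit 4 = 0: r = r^2 mod 29 = 15^2 = 22
  -> s = B^a = 22

Answer: 9 3 22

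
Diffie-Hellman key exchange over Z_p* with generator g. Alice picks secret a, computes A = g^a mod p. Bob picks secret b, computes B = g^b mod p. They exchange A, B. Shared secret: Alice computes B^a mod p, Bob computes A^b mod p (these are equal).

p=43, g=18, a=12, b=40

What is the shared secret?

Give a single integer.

Answer: 35

Derivation:
A = 18^12 mod 43  (bits of 12 = 1100)
  bit 0 = 1: r = r^2 * 18 mod 43 = 1^2 * 18 = 1*18 = 18
  bit 1 = 1: r = r^2 * 18 mod 43 = 18^2 * 18 = 23*18 = 27
  bit 2 = 0: r = r^2 mod 43 = 27^2 = 41
  bit 3 = 0: r = r^2 mod 43 = 41^2 = 4
  -> A = 4
B = 18^40 mod 43  (bits of 40 = 101000)
  bit 0 = 1: r = r^2 * 18 mod 43 = 1^2 * 18 = 1*18 = 18
  bit 1 = 0: r = r^2 mod 43 = 18^2 = 23
  bit 2 = 1: r = r^2 * 18 mod 43 = 23^2 * 18 = 13*18 = 19
  bit 3 = 0: r = r^2 mod 43 = 19^2 = 17
  bit 4 = 0: r = r^2 mod 43 = 17^2 = 31
  bit 5 = 0: r = r^2 mod 43 = 31^2 = 15
  -> B = 15
s = B^a = 15^12 mod 43  (bits of 12 = 1100)
  bit 0 = 1: r = r^2 * 15 mod 43 = 1^2 * 15 = 1*15 = 15
  bit 1 = 1: r = r^2 * 15 mod 43 = 15^2 * 15 = 10*15 = 21
  bit 2 = 0: r = r^2 mod 43 = 21^2 = 11
  bit 3 = 0: r = r^2 mod 43 = 11^2 = 35
  -> s = B^a = 35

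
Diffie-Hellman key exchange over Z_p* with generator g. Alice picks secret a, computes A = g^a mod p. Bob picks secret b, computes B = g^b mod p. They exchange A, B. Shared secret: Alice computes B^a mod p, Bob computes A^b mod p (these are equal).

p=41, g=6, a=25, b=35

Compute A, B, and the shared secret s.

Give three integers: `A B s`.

A = 6^25 mod 41  (bits of 25 = 11001)
  bit 0 = 1: r = r^2 * 6 mod 41 = 1^2 * 6 = 1*6 = 6
  bit 1 = 1: r = r^2 * 6 mod 41 = 6^2 * 6 = 36*6 = 11
  bit 2 = 0: r = r^2 mod 41 = 11^2 = 39
  bit 3 = 0: r = r^2 mod 41 = 39^2 = 4
  bit 4 = 1: r = r^2 * 6 mod 41 = 4^2 * 6 = 16*6 = 14
  -> A = 14
B = 6^35 mod 41  (bits of 35 = 100011)
  bit 0 = 1: r = r^2 * 6 mod 41 = 1^2 * 6 = 1*6 = 6
  bit 1 = 0: r = r^2 mod 41 = 6^2 = 36
  bit 2 = 0: r = r^2 mod 41 = 36^2 = 25
  bit 3 = 0: r = r^2 mod 41 = 25^2 = 10
  bit 4 = 1: r = r^2 * 6 mod 41 = 10^2 * 6 = 18*6 = 26
  bit 5 = 1: r = r^2 * 6 mod 41 = 26^2 * 6 = 20*6 = 38
  -> B = 38
s = B^a = 38^25 mod 41  (bits of 25 = 11001)
  bit 0 = 1: r = r^2 * 38 mod 41 = 1^2 * 38 = 1*38 = 38
  bit 1 = 1: r = r^2 * 38 mod 41 = 38^2 * 38 = 9*38 = 14
  bit 2 = 0: r = r^2 mod 41 = 14^2 = 32
  bit 3 = 0: r = r^2 mod 41 = 32^2 = 40
  bit 4 = 1: r = r^2 * 38 mod 41 = 40^2 * 38 = 1*38 = 38
  -> s = B^a = 38

Answer: 14 38 38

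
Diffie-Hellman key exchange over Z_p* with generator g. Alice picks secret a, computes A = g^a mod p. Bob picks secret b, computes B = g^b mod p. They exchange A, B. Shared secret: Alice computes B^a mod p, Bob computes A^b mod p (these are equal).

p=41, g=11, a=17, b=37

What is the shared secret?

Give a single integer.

A = 11^17 mod 41  (bits of 17 = 10001)
  bit 0 = 1: r = r^2 * 11 mod 41 = 1^2 * 11 = 1*11 = 11
  bit 1 = 0: r = r^2 mod 41 = 11^2 = 39
  bit 2 = 0: r = r^2 mod 41 = 39^2 = 4
  bit 3 = 0: r = r^2 mod 41 = 4^2 = 16
  bit 4 = 1: r = r^2 * 11 mod 41 = 16^2 * 11 = 10*11 = 28
  -> A = 28
B = 11^37 mod 41  (bits of 37 = 100101)
  bit 0 = 1: r = r^2 * 11 mod 41 = 1^2 * 11 = 1*11 = 11
  bit 1 = 0: r = r^2 mod 41 = 11^2 = 39
  bit 2 = 0: r = r^2 mod 41 = 39^2 = 4
  bit 3 = 1: r = r^2 * 11 mod 41 = 4^2 * 11 = 16*11 = 12
  bit 4 = 0: r = r^2 mod 41 = 12^2 = 21
  bit 5 = 1: r = r^2 * 11 mod 41 = 21^2 * 11 = 31*11 = 13
  -> B = 13
s = B^a = 13^17 mod 41  (bits of 17 = 10001)
  bit 0 = 1: r = r^2 * 13 mod 41 = 1^2 * 13 = 1*13 = 13
  bit 1 = 0: r = r^2 mod 41 = 13^2 = 5
  bit 2 = 0: r = r^2 mod 41 = 5^2 = 25
  bit 3 = 0: r = r^2 mod 41 = 25^2 = 10
  bit 4 = 1: r = r^2 * 13 mod 41 = 10^2 * 13 = 18*13 = 29
  -> s = B^a = 29

Answer: 29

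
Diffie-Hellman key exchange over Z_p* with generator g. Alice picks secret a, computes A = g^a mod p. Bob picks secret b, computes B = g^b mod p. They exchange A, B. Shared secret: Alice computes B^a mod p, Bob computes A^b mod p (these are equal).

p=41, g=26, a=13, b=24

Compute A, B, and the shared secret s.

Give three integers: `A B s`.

A = 26^13 mod 41  (bits of 13 = 1101)
  bit 0 = 1: r = r^2 * 26 mod 41 = 1^2 * 26 = 1*26 = 26
  bit 1 = 1: r = r^2 * 26 mod 41 = 26^2 * 26 = 20*26 = 28
  bit 2 = 0: r = r^2 mod 41 = 28^2 = 5
  bit 3 = 1: r = r^2 * 26 mod 41 = 5^2 * 26 = 25*26 = 35
  -> A = 35
B = 26^24 mod 41  (bits of 24 = 11000)
  bit 0 = 1: r = r^2 * 26 mod 41 = 1^2 * 26 = 1*26 = 26
  bit 1 = 1: r = r^2 * 26 mod 41 = 26^2 * 26 = 20*26 = 28
  bit 2 = 0: r = r^2 mod 41 = 28^2 = 5
  bit 3 = 0: r = r^2 mod 41 = 5^2 = 25
  bit 4 = 0: r = r^2 mod 41 = 25^2 = 10
  -> B = 10
s = B^a = 10^13 mod 41  (bits of 13 = 1101)
  bit 0 = 1: r = r^2 * 10 mod 41 = 1^2 * 10 = 1*10 = 10
  bit 1 = 1: r = r^2 * 10 mod 41 = 10^2 * 10 = 18*10 = 16
  bit 2 = 0: r = r^2 mod 41 = 16^2 = 10
  bit 3 = 1: r = r^2 * 10 mod 41 = 10^2 * 10 = 18*10 = 16
  -> s = B^a = 16

Answer: 35 10 16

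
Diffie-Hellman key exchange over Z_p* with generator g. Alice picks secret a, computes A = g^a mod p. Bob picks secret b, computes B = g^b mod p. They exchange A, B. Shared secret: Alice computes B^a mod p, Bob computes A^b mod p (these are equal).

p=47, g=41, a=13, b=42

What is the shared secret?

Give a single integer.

Answer: 25

Derivation:
A = 41^13 mod 47  (bits of 13 = 1101)
  bit 0 = 1: r = r^2 * 41 mod 47 = 1^2 * 41 = 1*41 = 41
  bit 1 = 1: r = r^2 * 41 mod 47 = 41^2 * 41 = 36*41 = 19
  bit 2 = 0: r = r^2 mod 47 = 19^2 = 32
  bit 3 = 1: r = r^2 * 41 mod 47 = 32^2 * 41 = 37*41 = 13
  -> A = 13
B = 41^42 mod 47  (bits of 42 = 101010)
  bit 0 = 1: r = r^2 * 41 mod 47 = 1^2 * 41 = 1*41 = 41
  bit 1 = 0: r = r^2 mod 47 = 41^2 = 36
  bit 2 = 1: r = r^2 * 41 mod 47 = 36^2 * 41 = 27*41 = 26
  bit 3 = 0: r = r^2 mod 47 = 26^2 = 18
  bit 4 = 1: r = r^2 * 41 mod 47 = 18^2 * 41 = 42*41 = 30
  bit 5 = 0: r = r^2 mod 47 = 30^2 = 7
  -> B = 7
s = B^a = 7^13 mod 47  (bits of 13 = 1101)
  bit 0 = 1: r = r^2 * 7 mod 47 = 1^2 * 7 = 1*7 = 7
  bit 1 = 1: r = r^2 * 7 mod 47 = 7^2 * 7 = 2*7 = 14
  bit 2 = 0: r = r^2 mod 47 = 14^2 = 8
  bit 3 = 1: r = r^2 * 7 mod 47 = 8^2 * 7 = 17*7 = 25
  -> s = B^a = 25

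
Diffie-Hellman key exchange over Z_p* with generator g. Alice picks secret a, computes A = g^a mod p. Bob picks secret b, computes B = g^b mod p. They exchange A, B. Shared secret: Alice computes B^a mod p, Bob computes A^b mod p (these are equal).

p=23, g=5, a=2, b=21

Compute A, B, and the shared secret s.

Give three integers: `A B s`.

Answer: 2 14 12

Derivation:
A = 5^2 mod 23  (bits of 2 = 10)
  bit 0 = 1: r = r^2 * 5 mod 23 = 1^2 * 5 = 1*5 = 5
  bit 1 = 0: r = r^2 mod 23 = 5^2 = 2
  -> A = 2
B = 5^21 mod 23  (bits of 21 = 10101)
  bit 0 = 1: r = r^2 * 5 mod 23 = 1^2 * 5 = 1*5 = 5
  bit 1 = 0: r = r^2 mod 23 = 5^2 = 2
  bit 2 = 1: r = r^2 * 5 mod 23 = 2^2 * 5 = 4*5 = 20
  bit 3 = 0: r = r^2 mod 23 = 20^2 = 9
  bit 4 = 1: r = r^2 * 5 mod 23 = 9^2 * 5 = 12*5 = 14
  -> B = 14
s = B^a = 14^2 mod 23  (bits of 2 = 10)
  bit 0 = 1: r = r^2 * 14 mod 23 = 1^2 * 14 = 1*14 = 14
  bit 1 = 0: r = r^2 mod 23 = 14^2 = 12
  -> s = B^a = 12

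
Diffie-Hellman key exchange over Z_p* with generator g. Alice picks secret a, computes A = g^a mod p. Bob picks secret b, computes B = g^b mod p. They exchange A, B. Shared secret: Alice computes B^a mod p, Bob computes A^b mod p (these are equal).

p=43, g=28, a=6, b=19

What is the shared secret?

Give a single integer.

A = 28^6 mod 43  (bits of 6 = 110)
  bit 0 = 1: r = r^2 * 28 mod 43 = 1^2 * 28 = 1*28 = 28
  bit 1 = 1: r = r^2 * 28 mod 43 = 28^2 * 28 = 10*28 = 22
  bit 2 = 0: r = r^2 mod 43 = 22^2 = 11
  -> A = 11
B = 28^19 mod 43  (bits of 19 = 10011)
  bit 0 = 1: r = r^2 * 28 mod 43 = 1^2 * 28 = 1*28 = 28
  bit 1 = 0: r = r^2 mod 43 = 28^2 = 10
  bit 2 = 0: r = r^2 mod 43 = 10^2 = 14
  bit 3 = 1: r = r^2 * 28 mod 43 = 14^2 * 28 = 24*28 = 27
  bit 4 = 1: r = r^2 * 28 mod 43 = 27^2 * 28 = 41*28 = 30
  -> B = 30
s = B^a = 30^6 mod 43  (bits of 6 = 110)
  bit 0 = 1: r = r^2 * 30 mod 43 = 1^2 * 30 = 1*30 = 30
  bit 1 = 1: r = r^2 * 30 mod 43 = 30^2 * 30 = 40*30 = 39
  bit 2 = 0: r = r^2 mod 43 = 39^2 = 16
  -> s = B^a = 16

Answer: 16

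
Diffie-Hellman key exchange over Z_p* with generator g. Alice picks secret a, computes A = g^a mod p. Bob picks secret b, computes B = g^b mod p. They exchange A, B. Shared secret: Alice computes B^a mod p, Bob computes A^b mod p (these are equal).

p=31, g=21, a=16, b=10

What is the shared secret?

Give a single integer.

Answer: 5

Derivation:
A = 21^16 mod 31  (bits of 16 = 10000)
  bit 0 = 1: r = r^2 * 21 mod 31 = 1^2 * 21 = 1*21 = 21
  bit 1 = 0: r = r^2 mod 31 = 21^2 = 7
  bit 2 = 0: r = r^2 mod 31 = 7^2 = 18
  bit 3 = 0: r = r^2 mod 31 = 18^2 = 14
  bit 4 = 0: r = r^2 mod 31 = 14^2 = 10
  -> A = 10
B = 21^10 mod 31  (bits of 10 = 1010)
  bit 0 = 1: r = r^2 * 21 mod 31 = 1^2 * 21 = 1*21 = 21
  bit 1 = 0: r = r^2 mod 31 = 21^2 = 7
  bit 2 = 1: r = r^2 * 21 mod 31 = 7^2 * 21 = 18*21 = 6
  bit 3 = 0: r = r^2 mod 31 = 6^2 = 5
  -> B = 5
s = B^a = 5^16 mod 31  (bits of 16 = 10000)
  bit 0 = 1: r = r^2 * 5 mod 31 = 1^2 * 5 = 1*5 = 5
  bit 1 = 0: r = r^2 mod 31 = 5^2 = 25
  bit 2 = 0: r = r^2 mod 31 = 25^2 = 5
  bit 3 = 0: r = r^2 mod 31 = 5^2 = 25
  bit 4 = 0: r = r^2 mod 31 = 25^2 = 5
  -> s = B^a = 5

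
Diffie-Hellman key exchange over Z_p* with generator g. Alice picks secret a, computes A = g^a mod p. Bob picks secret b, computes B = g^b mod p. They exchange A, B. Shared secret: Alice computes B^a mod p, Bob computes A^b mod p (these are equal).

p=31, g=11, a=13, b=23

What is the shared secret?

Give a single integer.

Answer: 17

Derivation:
A = 11^13 mod 31  (bits of 13 = 1101)
  bit 0 = 1: r = r^2 * 11 mod 31 = 1^2 * 11 = 1*11 = 11
  bit 1 = 1: r = r^2 * 11 mod 31 = 11^2 * 11 = 28*11 = 29
  bit 2 = 0: r = r^2 mod 31 = 29^2 = 4
  bit 3 = 1: r = r^2 * 11 mod 31 = 4^2 * 11 = 16*11 = 21
  -> A = 21
B = 11^23 mod 31  (bits of 23 = 10111)
  bit 0 = 1: r = r^2 * 11 mod 31 = 1^2 * 11 = 1*11 = 11
  bit 1 = 0: r = r^2 mod 31 = 11^2 = 28
  bit 2 = 1: r = r^2 * 11 mod 31 = 28^2 * 11 = 9*11 = 6
  bit 3 = 1: r = r^2 * 11 mod 31 = 6^2 * 11 = 5*11 = 24
  bit 4 = 1: r = r^2 * 11 mod 31 = 24^2 * 11 = 18*11 = 12
  -> B = 12
s = B^a = 12^13 mod 31  (bits of 13 = 1101)
  bit 0 = 1: r = r^2 * 12 mod 31 = 1^2 * 12 = 1*12 = 12
  bit 1 = 1: r = r^2 * 12 mod 31 = 12^2 * 12 = 20*12 = 23
  bit 2 = 0: r = r^2 mod 31 = 23^2 = 2
  bit 3 = 1: r = r^2 * 12 mod 31 = 2^2 * 12 = 4*12 = 17
  -> s = B^a = 17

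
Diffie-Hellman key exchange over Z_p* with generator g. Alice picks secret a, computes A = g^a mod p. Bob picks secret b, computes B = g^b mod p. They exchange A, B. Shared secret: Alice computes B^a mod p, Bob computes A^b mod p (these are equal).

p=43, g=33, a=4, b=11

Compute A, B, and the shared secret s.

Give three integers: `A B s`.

A = 33^4 mod 43  (bits of 4 = 100)
  bit 0 = 1: r = r^2 * 33 mod 43 = 1^2 * 33 = 1*33 = 33
  bit 1 = 0: r = r^2 mod 43 = 33^2 = 14
  bit 2 = 0: r = r^2 mod 43 = 14^2 = 24
  -> A = 24
B = 33^11 mod 43  (bits of 11 = 1011)
  bit 0 = 1: r = r^2 * 33 mod 43 = 1^2 * 33 = 1*33 = 33
  bit 1 = 0: r = r^2 mod 43 = 33^2 = 14
  bit 2 = 1: r = r^2 * 33 mod 43 = 14^2 * 33 = 24*33 = 18
  bit 3 = 1: r = r^2 * 33 mod 43 = 18^2 * 33 = 23*33 = 28
  -> B = 28
s = B^a = 28^4 mod 43  (bits of 4 = 100)
  bit 0 = 1: r = r^2 * 28 mod 43 = 1^2 * 28 = 1*28 = 28
  bit 1 = 0: r = r^2 mod 43 = 28^2 = 10
  bit 2 = 0: r = r^2 mod 43 = 10^2 = 14
  -> s = B^a = 14

Answer: 24 28 14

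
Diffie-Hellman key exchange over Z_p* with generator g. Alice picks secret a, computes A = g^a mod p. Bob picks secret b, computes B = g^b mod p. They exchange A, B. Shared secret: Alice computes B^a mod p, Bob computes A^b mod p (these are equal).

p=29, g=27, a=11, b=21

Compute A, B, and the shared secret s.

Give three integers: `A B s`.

A = 27^11 mod 29  (bits of 11 = 1011)
  bit 0 = 1: r = r^2 * 27 mod 29 = 1^2 * 27 = 1*27 = 27
  bit 1 = 0: r = r^2 mod 29 = 27^2 = 4
  bit 2 = 1: r = r^2 * 27 mod 29 = 4^2 * 27 = 16*27 = 26
  bit 3 = 1: r = r^2 * 27 mod 29 = 26^2 * 27 = 9*27 = 11
  -> A = 11
B = 27^21 mod 29  (bits of 21 = 10101)
  bit 0 = 1: r = r^2 * 27 mod 29 = 1^2 * 27 = 1*27 = 27
  bit 1 = 0: r = r^2 mod 29 = 27^2 = 4
  bit 2 = 1: r = r^2 * 27 mod 29 = 4^2 * 27 = 16*27 = 26
  bit 3 = 0: r = r^2 mod 29 = 26^2 = 9
  bit 4 = 1: r = r^2 * 27 mod 29 = 9^2 * 27 = 23*27 = 12
  -> B = 12
s = B^a = 12^11 mod 29  (bits of 11 = 1011)
  bit 0 = 1: r = r^2 * 12 mod 29 = 1^2 * 12 = 1*12 = 12
  bit 1 = 0: r = r^2 mod 29 = 12^2 = 28
  bit 2 = 1: r = r^2 * 12 mod 29 = 28^2 * 12 = 1*12 = 12
  bit 3 = 1: r = r^2 * 12 mod 29 = 12^2 * 12 = 28*12 = 17
  -> s = B^a = 17

Answer: 11 12 17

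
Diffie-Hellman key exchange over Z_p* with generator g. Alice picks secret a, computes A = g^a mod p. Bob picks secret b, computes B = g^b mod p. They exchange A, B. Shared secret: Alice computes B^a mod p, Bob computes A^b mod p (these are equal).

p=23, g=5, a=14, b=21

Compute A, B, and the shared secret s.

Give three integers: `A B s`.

A = 5^14 mod 23  (bits of 14 = 1110)
  bit 0 = 1: r = r^2 * 5 mod 23 = 1^2 * 5 = 1*5 = 5
  bit 1 = 1: r = r^2 * 5 mod 23 = 5^2 * 5 = 2*5 = 10
  bit 2 = 1: r = r^2 * 5 mod 23 = 10^2 * 5 = 8*5 = 17
  bit 3 = 0: r = r^2 mod 23 = 17^2 = 13
  -> A = 13
B = 5^21 mod 23  (bits of 21 = 10101)
  bit 0 = 1: r = r^2 * 5 mod 23 = 1^2 * 5 = 1*5 = 5
  bit 1 = 0: r = r^2 mod 23 = 5^2 = 2
  bit 2 = 1: r = r^2 * 5 mod 23 = 2^2 * 5 = 4*5 = 20
  bit 3 = 0: r = r^2 mod 23 = 20^2 = 9
  bit 4 = 1: r = r^2 * 5 mod 23 = 9^2 * 5 = 12*5 = 14
  -> B = 14
s = B^a = 14^14 mod 23  (bits of 14 = 1110)
  bit 0 = 1: r = r^2 * 14 mod 23 = 1^2 * 14 = 1*14 = 14
  bit 1 = 1: r = r^2 * 14 mod 23 = 14^2 * 14 = 12*14 = 7
  bit 2 = 1: r = r^2 * 14 mod 23 = 7^2 * 14 = 3*14 = 19
  bit 3 = 0: r = r^2 mod 23 = 19^2 = 16
  -> s = B^a = 16

Answer: 13 14 16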